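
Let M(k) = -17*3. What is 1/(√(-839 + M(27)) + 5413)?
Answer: 5413/29301459 - I*√890/29301459 ≈ 0.00018473 - 1.0181e-6*I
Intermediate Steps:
M(k) = -51
1/(√(-839 + M(27)) + 5413) = 1/(√(-839 - 51) + 5413) = 1/(√(-890) + 5413) = 1/(I*√890 + 5413) = 1/(5413 + I*√890)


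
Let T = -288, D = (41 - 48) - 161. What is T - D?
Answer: -120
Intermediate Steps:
D = -168 (D = -7 - 161 = -168)
T - D = -288 - 1*(-168) = -288 + 168 = -120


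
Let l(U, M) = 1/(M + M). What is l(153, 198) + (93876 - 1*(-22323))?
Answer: 46014805/396 ≈ 1.1620e+5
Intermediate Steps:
l(U, M) = 1/(2*M)
l(153, 198) + (93876 - 1*(-22323)) = (½)/198 + (93876 - 1*(-22323)) = (½)*(1/198) + (93876 + 22323) = 1/396 + 116199 = 46014805/396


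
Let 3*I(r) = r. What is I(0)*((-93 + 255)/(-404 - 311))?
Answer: 0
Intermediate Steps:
I(r) = r/3
I(0)*((-93 + 255)/(-404 - 311)) = ((⅓)*0)*((-93 + 255)/(-404 - 311)) = 0*(162/(-715)) = 0*(162*(-1/715)) = 0*(-162/715) = 0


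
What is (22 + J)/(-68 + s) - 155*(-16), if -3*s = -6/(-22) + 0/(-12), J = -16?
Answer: 1857454/749 ≈ 2479.9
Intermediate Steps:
s = -1/11 (s = -(-6/(-22) + 0/(-12))/3 = -(-6*(-1/22) + 0*(-1/12))/3 = -(3/11 + 0)/3 = -⅓*3/11 = -1/11 ≈ -0.090909)
(22 + J)/(-68 + s) - 155*(-16) = (22 - 16)/(-68 - 1/11) - 155*(-16) = 6/(-749/11) + 2480 = 6*(-11/749) + 2480 = -66/749 + 2480 = 1857454/749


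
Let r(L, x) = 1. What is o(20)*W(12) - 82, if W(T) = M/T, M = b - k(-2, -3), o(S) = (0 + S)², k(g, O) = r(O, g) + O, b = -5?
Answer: -182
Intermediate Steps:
k(g, O) = 1 + O
o(S) = S²
M = -3 (M = -5 - (1 - 3) = -5 - 1*(-2) = -5 + 2 = -3)
W(T) = -3/T
o(20)*W(12) - 82 = 20²*(-3/12) - 82 = 400*(-3*1/12) - 82 = 400*(-¼) - 82 = -100 - 82 = -182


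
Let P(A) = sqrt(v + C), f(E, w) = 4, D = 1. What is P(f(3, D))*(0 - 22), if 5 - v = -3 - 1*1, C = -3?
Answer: -22*sqrt(6) ≈ -53.889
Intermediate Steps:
v = 9 (v = 5 - (-3 - 1*1) = 5 - (-3 - 1) = 5 - 1*(-4) = 5 + 4 = 9)
P(A) = sqrt(6) (P(A) = sqrt(9 - 3) = sqrt(6))
P(f(3, D))*(0 - 22) = sqrt(6)*(0 - 22) = sqrt(6)*(-22) = -22*sqrt(6)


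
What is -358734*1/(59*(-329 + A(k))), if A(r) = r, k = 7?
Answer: 179367/9499 ≈ 18.883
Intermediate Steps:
-358734*1/(59*(-329 + A(k))) = -358734*1/(59*(-329 + 7)) = -358734/(59*(-322)) = -358734/(-18998) = -358734*(-1/18998) = 179367/9499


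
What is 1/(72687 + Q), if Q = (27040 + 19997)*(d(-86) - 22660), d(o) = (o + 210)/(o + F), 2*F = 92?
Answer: -10/10659315477 ≈ -9.3815e-10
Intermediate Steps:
F = 46 (F = (½)*92 = 46)
d(o) = (210 + o)/(46 + o) (d(o) = (o + 210)/(o + 46) = (210 + o)/(46 + o))
Q = -10660042347/10 (Q = (27040 + 19997)*((210 - 86)/(46 - 86) - 22660) = 47037*(124/(-40) - 22660) = 47037*(-1/40*124 - 22660) = 47037*(-31/10 - 22660) = 47037*(-226631/10) = -10660042347/10 ≈ -1.0660e+9)
1/(72687 + Q) = 1/(72687 - 10660042347/10) = 1/(-10659315477/10) = -10/10659315477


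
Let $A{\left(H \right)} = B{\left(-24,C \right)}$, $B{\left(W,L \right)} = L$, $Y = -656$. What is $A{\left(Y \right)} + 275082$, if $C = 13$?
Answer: $275095$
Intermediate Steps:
$A{\left(H \right)} = 13$
$A{\left(Y \right)} + 275082 = 13 + 275082 = 275095$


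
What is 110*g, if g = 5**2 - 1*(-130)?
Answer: 17050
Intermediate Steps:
g = 155 (g = 25 + 130 = 155)
110*g = 110*155 = 17050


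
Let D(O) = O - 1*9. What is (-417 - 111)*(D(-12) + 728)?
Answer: -373296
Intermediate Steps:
D(O) = -9 + O (D(O) = O - 9 = -9 + O)
(-417 - 111)*(D(-12) + 728) = (-417 - 111)*((-9 - 12) + 728) = -528*(-21 + 728) = -528*707 = -373296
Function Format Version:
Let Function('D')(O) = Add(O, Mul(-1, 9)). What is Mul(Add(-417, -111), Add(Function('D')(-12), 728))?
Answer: -373296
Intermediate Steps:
Function('D')(O) = Add(-9, O) (Function('D')(O) = Add(O, -9) = Add(-9, O))
Mul(Add(-417, -111), Add(Function('D')(-12), 728)) = Mul(Add(-417, -111), Add(Add(-9, -12), 728)) = Mul(-528, Add(-21, 728)) = Mul(-528, 707) = -373296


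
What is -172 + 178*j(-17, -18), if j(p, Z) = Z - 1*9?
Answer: -4978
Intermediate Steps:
j(p, Z) = -9 + Z (j(p, Z) = Z - 9 = -9 + Z)
-172 + 178*j(-17, -18) = -172 + 178*(-9 - 18) = -172 + 178*(-27) = -172 - 4806 = -4978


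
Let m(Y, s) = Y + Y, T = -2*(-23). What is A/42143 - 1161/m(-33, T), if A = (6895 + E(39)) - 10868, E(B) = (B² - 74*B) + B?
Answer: 16192763/927146 ≈ 17.465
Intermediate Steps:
E(B) = B² - 73*B
T = 46
m(Y, s) = 2*Y
A = -5299 (A = (6895 + 39*(-73 + 39)) - 10868 = (6895 + 39*(-34)) - 10868 = (6895 - 1326) - 10868 = 5569 - 10868 = -5299)
A/42143 - 1161/m(-33, T) = -5299/42143 - 1161/(2*(-33)) = -5299*1/42143 - 1161/(-66) = -5299/42143 - 1161*(-1/66) = -5299/42143 + 387/22 = 16192763/927146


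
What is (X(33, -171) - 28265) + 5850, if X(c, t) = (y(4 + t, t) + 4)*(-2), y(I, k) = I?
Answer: -22089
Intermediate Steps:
X(c, t) = -16 - 2*t (X(c, t) = ((4 + t) + 4)*(-2) = (8 + t)*(-2) = -16 - 2*t)
(X(33, -171) - 28265) + 5850 = ((-16 - 2*(-171)) - 28265) + 5850 = ((-16 + 342) - 28265) + 5850 = (326 - 28265) + 5850 = -27939 + 5850 = -22089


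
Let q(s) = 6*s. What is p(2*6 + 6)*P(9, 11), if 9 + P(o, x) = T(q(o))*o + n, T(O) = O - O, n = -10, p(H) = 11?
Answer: -209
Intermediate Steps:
T(O) = 0
P(o, x) = -19 (P(o, x) = -9 + (0*o - 10) = -9 + (0 - 10) = -9 - 10 = -19)
p(2*6 + 6)*P(9, 11) = 11*(-19) = -209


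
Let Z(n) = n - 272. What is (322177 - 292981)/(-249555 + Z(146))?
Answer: -9732/83227 ≈ -0.11693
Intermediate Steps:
Z(n) = -272 + n
(322177 - 292981)/(-249555 + Z(146)) = (322177 - 292981)/(-249555 + (-272 + 146)) = 29196/(-249555 - 126) = 29196/(-249681) = 29196*(-1/249681) = -9732/83227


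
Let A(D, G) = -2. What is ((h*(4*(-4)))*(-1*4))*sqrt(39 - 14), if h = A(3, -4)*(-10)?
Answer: 6400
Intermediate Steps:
h = 20 (h = -2*(-10) = 20)
((h*(4*(-4)))*(-1*4))*sqrt(39 - 14) = ((20*(4*(-4)))*(-1*4))*sqrt(39 - 14) = ((20*(-16))*(-4))*sqrt(25) = -320*(-4)*5 = 1280*5 = 6400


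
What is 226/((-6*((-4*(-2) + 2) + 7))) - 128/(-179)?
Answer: -13699/9129 ≈ -1.5006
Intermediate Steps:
226/((-6*((-4*(-2) + 2) + 7))) - 128/(-179) = 226/((-6*((8 + 2) + 7))) - 128*(-1/179) = 226/((-6*(10 + 7))) + 128/179 = 226/((-6*17)) + 128/179 = 226/(-102) + 128/179 = 226*(-1/102) + 128/179 = -113/51 + 128/179 = -13699/9129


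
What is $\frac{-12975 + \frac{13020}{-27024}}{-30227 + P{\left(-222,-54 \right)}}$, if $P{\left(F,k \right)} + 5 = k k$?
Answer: $\frac{29220785}{61515632} \approx 0.47501$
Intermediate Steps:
$P{\left(F,k \right)} = -5 + k^{2}$ ($P{\left(F,k \right)} = -5 + k k = -5 + k^{2}$)
$\frac{-12975 + \frac{13020}{-27024}}{-30227 + P{\left(-222,-54 \right)}} = \frac{-12975 + \frac{13020}{-27024}}{-30227 - \left(5 - \left(-54\right)^{2}\right)} = \frac{-12975 + 13020 \left(- \frac{1}{27024}\right)}{-30227 + \left(-5 + 2916\right)} = \frac{-12975 - \frac{1085}{2252}}{-30227 + 2911} = - \frac{29220785}{2252 \left(-27316\right)} = \left(- \frac{29220785}{2252}\right) \left(- \frac{1}{27316}\right) = \frac{29220785}{61515632}$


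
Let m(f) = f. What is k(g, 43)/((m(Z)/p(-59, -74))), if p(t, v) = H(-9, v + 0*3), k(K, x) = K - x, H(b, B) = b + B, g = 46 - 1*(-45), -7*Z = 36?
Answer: 2324/3 ≈ 774.67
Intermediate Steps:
Z = -36/7 (Z = -⅐*36 = -36/7 ≈ -5.1429)
g = 91 (g = 46 + 45 = 91)
H(b, B) = B + b
p(t, v) = -9 + v (p(t, v) = (v + 0*3) - 9 = (v + 0) - 9 = v - 9 = -9 + v)
k(g, 43)/((m(Z)/p(-59, -74))) = (91 - 1*43)/((-36/(7*(-9 - 74)))) = (91 - 43)/((-36/7/(-83))) = 48/((-36/7*(-1/83))) = 48/(36/581) = 48*(581/36) = 2324/3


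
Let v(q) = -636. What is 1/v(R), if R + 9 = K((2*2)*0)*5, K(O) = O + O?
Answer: -1/636 ≈ -0.0015723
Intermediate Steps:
K(O) = 2*O
R = -9 (R = -9 + (2*((2*2)*0))*5 = -9 + (2*(4*0))*5 = -9 + (2*0)*5 = -9 + 0*5 = -9 + 0 = -9)
1/v(R) = 1/(-636) = -1/636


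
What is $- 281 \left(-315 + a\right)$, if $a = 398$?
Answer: $-23323$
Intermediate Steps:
$- 281 \left(-315 + a\right) = - 281 \left(-315 + 398\right) = \left(-281\right) 83 = -23323$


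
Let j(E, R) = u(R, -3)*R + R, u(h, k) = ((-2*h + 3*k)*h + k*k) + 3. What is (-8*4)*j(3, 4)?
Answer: 7040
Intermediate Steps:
u(h, k) = 3 + k**2 + h*(-2*h + 3*k) (u(h, k) = (h*(-2*h + 3*k) + k**2) + 3 = (k**2 + h*(-2*h + 3*k)) + 3 = 3 + k**2 + h*(-2*h + 3*k))
j(E, R) = R + R*(12 - 9*R - 2*R**2) (j(E, R) = (3 + (-3)**2 - 2*R**2 + 3*R*(-3))*R + R = (3 + 9 - 2*R**2 - 9*R)*R + R = (12 - 9*R - 2*R**2)*R + R = R*(12 - 9*R - 2*R**2) + R = R + R*(12 - 9*R - 2*R**2))
(-8*4)*j(3, 4) = (-8*4)*(4*(13 - 9*4 - 2*4**2)) = -128*(13 - 36 - 2*16) = -128*(13 - 36 - 32) = -128*(-55) = -32*(-220) = 7040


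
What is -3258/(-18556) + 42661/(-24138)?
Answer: -89121989/55988091 ≈ -1.5918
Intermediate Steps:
-3258/(-18556) + 42661/(-24138) = -3258*(-1/18556) + 42661*(-1/24138) = 1629/9278 - 42661/24138 = -89121989/55988091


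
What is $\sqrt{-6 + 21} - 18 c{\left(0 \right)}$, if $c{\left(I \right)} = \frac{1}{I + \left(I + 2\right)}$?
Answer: $-9 + \sqrt{15} \approx -5.127$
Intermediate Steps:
$c{\left(I \right)} = \frac{1}{2 + 2 I}$ ($c{\left(I \right)} = \frac{1}{I + \left(2 + I\right)} = \frac{1}{2 + 2 I}$)
$\sqrt{-6 + 21} - 18 c{\left(0 \right)} = \sqrt{-6 + 21} - 18 \frac{1}{2 \left(1 + 0\right)} = \sqrt{15} - 18 \frac{1}{2 \cdot 1} = \sqrt{15} - 18 \cdot \frac{1}{2} \cdot 1 = \sqrt{15} - 9 = -9 + \sqrt{15}$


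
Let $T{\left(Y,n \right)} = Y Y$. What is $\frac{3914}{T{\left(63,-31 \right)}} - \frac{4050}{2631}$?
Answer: $- \frac{1925572}{3480813} \approx -0.5532$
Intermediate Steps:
$T{\left(Y,n \right)} = Y^{2}$
$\frac{3914}{T{\left(63,-31 \right)}} - \frac{4050}{2631} = \frac{3914}{63^{2}} - \frac{4050}{2631} = \frac{3914}{3969} - \frac{1350}{877} = - \frac{1925572}{3480813}$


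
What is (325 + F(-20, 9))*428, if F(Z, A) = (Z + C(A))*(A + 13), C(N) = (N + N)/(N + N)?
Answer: -39804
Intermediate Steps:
C(N) = 1 (C(N) = (2*N)/((2*N)) = (2*N)*(1/(2*N)) = 1)
F(Z, A) = (1 + Z)*(13 + A) (F(Z, A) = (Z + 1)*(A + 13) = (1 + Z)*(13 + A))
(325 + F(-20, 9))*428 = (325 + (13 + 9 + 13*(-20) + 9*(-20)))*428 = (325 + (13 + 9 - 260 - 180))*428 = (325 - 418)*428 = -93*428 = -39804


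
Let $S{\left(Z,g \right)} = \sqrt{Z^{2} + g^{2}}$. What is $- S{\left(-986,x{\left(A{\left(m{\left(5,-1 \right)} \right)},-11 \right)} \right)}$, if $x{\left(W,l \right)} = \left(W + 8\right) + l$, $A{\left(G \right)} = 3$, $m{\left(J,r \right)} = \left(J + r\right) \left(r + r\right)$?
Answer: $-986$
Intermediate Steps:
$m{\left(J,r \right)} = 2 r \left(J + r\right)$ ($m{\left(J,r \right)} = \left(J + r\right) 2 r = 2 r \left(J + r\right)$)
$x{\left(W,l \right)} = 8 + W + l$ ($x{\left(W,l \right)} = \left(8 + W\right) + l = 8 + W + l$)
$- S{\left(-986,x{\left(A{\left(m{\left(5,-1 \right)} \right)},-11 \right)} \right)} = - \sqrt{\left(-986\right)^{2} + \left(8 + 3 - 11\right)^{2}} = - \sqrt{972196 + 0^{2}} = - \sqrt{972196 + 0} = - \sqrt{972196} = \left(-1\right) 986 = -986$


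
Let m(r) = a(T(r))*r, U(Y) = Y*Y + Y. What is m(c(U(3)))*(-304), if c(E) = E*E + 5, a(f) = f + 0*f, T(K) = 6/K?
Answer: -1824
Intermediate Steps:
U(Y) = Y + Y² (U(Y) = Y² + Y = Y + Y²)
a(f) = f (a(f) = f + 0 = f)
c(E) = 5 + E² (c(E) = E² + 5 = 5 + E²)
m(r) = 6 (m(r) = (6/r)*r = 6)
m(c(U(3)))*(-304) = 6*(-304) = -1824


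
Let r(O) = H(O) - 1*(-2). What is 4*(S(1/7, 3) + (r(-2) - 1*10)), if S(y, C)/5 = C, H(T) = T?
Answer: 20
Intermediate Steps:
S(y, C) = 5*C
r(O) = 2 + O (r(O) = O - 1*(-2) = O + 2 = 2 + O)
4*(S(1/7, 3) + (r(-2) - 1*10)) = 4*(5*3 + ((2 - 2) - 1*10)) = 4*(15 + (0 - 10)) = 4*(15 - 10) = 4*5 = 20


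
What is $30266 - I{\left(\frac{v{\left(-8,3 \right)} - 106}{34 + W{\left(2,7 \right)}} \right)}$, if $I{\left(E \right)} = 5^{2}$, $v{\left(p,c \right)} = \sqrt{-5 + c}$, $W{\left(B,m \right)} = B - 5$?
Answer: $30241$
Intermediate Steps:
$W{\left(B,m \right)} = -5 + B$
$I{\left(E \right)} = 25$
$30266 - I{\left(\frac{v{\left(-8,3 \right)} - 106}{34 + W{\left(2,7 \right)}} \right)} = 30266 - 25 = 30241$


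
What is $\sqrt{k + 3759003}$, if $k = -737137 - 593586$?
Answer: $2 \sqrt{607070} \approx 1558.3$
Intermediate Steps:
$k = -1330723$ ($k = -737137 - 593586 = -1330723$)
$\sqrt{k + 3759003} = \sqrt{-1330723 + 3759003} = \sqrt{2428280} = 2 \sqrt{607070}$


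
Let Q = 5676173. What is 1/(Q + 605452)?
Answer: 1/6281625 ≈ 1.5919e-7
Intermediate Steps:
1/(Q + 605452) = 1/(5676173 + 605452) = 1/6281625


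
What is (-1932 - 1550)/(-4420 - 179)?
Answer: 3482/4599 ≈ 0.75712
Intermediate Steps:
(-1932 - 1550)/(-4420 - 179) = -3482/(-4599) = -3482*(-1/4599) = 3482/4599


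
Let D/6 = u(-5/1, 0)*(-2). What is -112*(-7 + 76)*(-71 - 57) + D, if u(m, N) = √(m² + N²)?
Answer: 989124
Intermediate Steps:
u(m, N) = √(N² + m²)
D = -60 (D = 6*(√(0² + (-5/1)²)*(-2)) = 6*(√(0 + (-5*1)²)*(-2)) = 6*(√(0 + (-5)²)*(-2)) = 6*(√(0 + 25)*(-2)) = 6*(√25*(-2)) = 6*(5*(-2)) = 6*(-10) = -60)
-112*(-7 + 76)*(-71 - 57) + D = -112*(-7 + 76)*(-71 - 57) - 60 = -7728*(-128) - 60 = -112*(-8832) - 60 = 989184 - 60 = 989124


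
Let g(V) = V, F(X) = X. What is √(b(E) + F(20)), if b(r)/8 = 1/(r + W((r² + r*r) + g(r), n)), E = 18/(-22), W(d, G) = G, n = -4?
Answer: 18*√159/53 ≈ 4.2825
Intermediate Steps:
E = -9/11 (E = 18*(-1/22) = -9/11 ≈ -0.81818)
b(r) = 8/(-4 + r) (b(r) = 8/(r - 4) = 8/(-4 + r))
√(b(E) + F(20)) = √(8/(-4 - 9/11) + 20) = √(8/(-53/11) + 20) = √(8*(-11/53) + 20) = √(-88/53 + 20) = √(972/53) = 18*√159/53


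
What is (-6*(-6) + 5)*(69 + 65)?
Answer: 5494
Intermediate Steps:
(-6*(-6) + 5)*(69 + 65) = (36 + 5)*134 = 41*134 = 5494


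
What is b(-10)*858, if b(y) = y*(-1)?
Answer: 8580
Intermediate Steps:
b(y) = -y
b(-10)*858 = -1*(-10)*858 = 10*858 = 8580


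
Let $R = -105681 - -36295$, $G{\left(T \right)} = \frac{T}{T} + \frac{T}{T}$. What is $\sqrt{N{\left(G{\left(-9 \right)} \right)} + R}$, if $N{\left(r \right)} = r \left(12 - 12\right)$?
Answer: $i \sqrt{69386} \approx 263.41 i$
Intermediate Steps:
$G{\left(T \right)} = 2$ ($G{\left(T \right)} = 1 + 1 = 2$)
$N{\left(r \right)} = 0$ ($N{\left(r \right)} = r 0 = 0$)
$R = -69386$ ($R = -105681 + 36295 = -69386$)
$\sqrt{N{\left(G{\left(-9 \right)} \right)} + R} = \sqrt{0 - 69386} = \sqrt{-69386} = i \sqrt{69386}$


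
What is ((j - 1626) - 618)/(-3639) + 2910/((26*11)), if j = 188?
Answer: 5588753/520377 ≈ 10.740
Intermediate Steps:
((j - 1626) - 618)/(-3639) + 2910/((26*11)) = ((188 - 1626) - 618)/(-3639) + 2910/((26*11)) = (-1438 - 618)*(-1/3639) + 2910/286 = -2056*(-1/3639) + 2910*(1/286) = 2056/3639 + 1455/143 = 5588753/520377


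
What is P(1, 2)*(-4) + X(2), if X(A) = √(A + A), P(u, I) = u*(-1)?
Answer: 6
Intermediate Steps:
P(u, I) = -u
X(A) = √2*√A (X(A) = √(2*A) = √2*√A)
P(1, 2)*(-4) + X(2) = -1*1*(-4) + √2*√2 = -1*(-4) + 2 = 4 + 2 = 6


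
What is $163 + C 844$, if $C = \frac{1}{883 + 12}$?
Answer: $\frac{146729}{895} \approx 163.94$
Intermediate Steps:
$C = \frac{1}{895} \approx 0.0011173$
$163 + C 844 = 163 + \frac{1}{895} \cdot 844 = 163 + \frac{844}{895} = \frac{146729}{895}$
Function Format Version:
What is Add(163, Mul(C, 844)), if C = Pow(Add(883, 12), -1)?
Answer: Rational(146729, 895) ≈ 163.94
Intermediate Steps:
C = Rational(1, 895) (C = Pow(895, -1) = Rational(1, 895) ≈ 0.0011173)
Add(163, Mul(C, 844)) = Add(163, Mul(Rational(1, 895), 844)) = Add(163, Rational(844, 895)) = Rational(146729, 895)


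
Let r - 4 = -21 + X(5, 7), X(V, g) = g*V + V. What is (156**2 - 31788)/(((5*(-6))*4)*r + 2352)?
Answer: 621/34 ≈ 18.265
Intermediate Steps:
X(V, g) = V + V*g (X(V, g) = V*g + V = V + V*g)
r = 23 (r = 4 + (-21 + 5*(1 + 7)) = 4 + (-21 + 5*8) = 4 + (-21 + 40) = 4 + 19 = 23)
(156**2 - 31788)/(((5*(-6))*4)*r + 2352) = (156**2 - 31788)/(((5*(-6))*4)*23 + 2352) = (24336 - 31788)/(-30*4*23 + 2352) = -7452/(-120*23 + 2352) = -7452/(-2760 + 2352) = -7452/(-408) = -7452*(-1/408) = 621/34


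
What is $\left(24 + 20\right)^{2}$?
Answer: $1936$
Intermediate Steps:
$\left(24 + 20\right)^{2} = 44^{2} = 1936$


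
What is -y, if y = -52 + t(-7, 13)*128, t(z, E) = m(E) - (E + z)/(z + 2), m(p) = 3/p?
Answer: -8524/65 ≈ -131.14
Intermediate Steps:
t(z, E) = 3/E - (E + z)/(2 + z) (t(z, E) = 3/E - (E + z)/(z + 2) = 3/E - (E + z)/(2 + z))
y = 8524/65 (y = -52 + ((6 + 3*(-7) - 1*13*(13 - 7))/(13*(2 - 7)))*128 = -52 + ((1/13)*(6 - 21 - 1*13*6)/(-5))*128 = -52 + ((1/13)*(-⅕)*(6 - 21 - 78))*128 = -52 + ((1/13)*(-⅕)*(-93))*128 = -52 + (93/65)*128 = -52 + 11904/65 = 8524/65 ≈ 131.14)
-y = -1*8524/65 = -8524/65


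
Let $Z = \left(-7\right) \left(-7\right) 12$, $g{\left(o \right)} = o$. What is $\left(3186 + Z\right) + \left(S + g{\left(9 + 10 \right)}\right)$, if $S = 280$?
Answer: $4073$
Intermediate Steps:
$Z = 588$ ($Z = 49 \cdot 12 = 588$)
$\left(3186 + Z\right) + \left(S + g{\left(9 + 10 \right)}\right) = \left(3186 + 588\right) + \left(280 + \left(9 + 10\right)\right) = 3774 + \left(280 + 19\right) = 3774 + 299 = 4073$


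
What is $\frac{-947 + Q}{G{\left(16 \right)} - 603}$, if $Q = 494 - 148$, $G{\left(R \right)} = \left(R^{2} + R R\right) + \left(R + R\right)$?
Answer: $\frac{601}{59} \approx 10.186$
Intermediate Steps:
$G{\left(R \right)} = 2 R + 2 R^{2}$ ($G{\left(R \right)} = \left(R^{2} + R^{2}\right) + 2 R = 2 R^{2} + 2 R = 2 R + 2 R^{2}$)
$Q = 346$ ($Q = 494 - 148 = 346$)
$\frac{-947 + Q}{G{\left(16 \right)} - 603} = \frac{-947 + 346}{2 \cdot 16 \left(1 + 16\right) - 603} = \frac{1}{2 \cdot 16 \cdot 17 - 603} \left(-601\right) = \frac{1}{544 - 603} \left(-601\right) = \frac{1}{-59} \left(-601\right) = \left(- \frac{1}{59}\right) \left(-601\right) = \frac{601}{59}$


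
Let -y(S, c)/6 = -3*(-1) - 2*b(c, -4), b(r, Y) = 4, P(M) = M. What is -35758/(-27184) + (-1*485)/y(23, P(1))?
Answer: -605575/40776 ≈ -14.851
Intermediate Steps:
y(S, c) = 30 (y(S, c) = -6*(-3*(-1) - 2*4) = -6*(3 - 8) = -6*(-5) = 30)
-35758/(-27184) + (-1*485)/y(23, P(1)) = -35758/(-27184) - 1*485/30 = -35758*(-1/27184) - 485*1/30 = 17879/13592 - 97/6 = -605575/40776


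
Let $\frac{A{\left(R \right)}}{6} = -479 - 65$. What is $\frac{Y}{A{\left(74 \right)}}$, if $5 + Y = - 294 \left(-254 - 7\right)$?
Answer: $- \frac{76729}{3264} \approx -23.508$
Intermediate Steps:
$A{\left(R \right)} = -3264$ ($A{\left(R \right)} = 6 \left(-479 - 65\right) = 6 \left(-544\right) = -3264$)
$Y = 76729$ ($Y = -5 - 294 \left(-254 - 7\right) = -5 - -76734 = -5 + 76734 = 76729$)
$\frac{Y}{A{\left(74 \right)}} = \frac{76729}{-3264} = 76729 \left(- \frac{1}{3264}\right) = - \frac{76729}{3264}$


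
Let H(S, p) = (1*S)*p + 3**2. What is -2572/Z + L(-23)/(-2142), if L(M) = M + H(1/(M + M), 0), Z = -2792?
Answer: 99077/106794 ≈ 0.92774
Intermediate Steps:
H(S, p) = 9 + S*p (H(S, p) = S*p + 9 = 9 + S*p)
L(M) = 9 + M (L(M) = M + (9 + 0/(M + M)) = M + (9 + 0/(2*M)) = M + (9 + (1/(2*M))*0) = M + (9 + 0) = M + 9 = 9 + M)
-2572/Z + L(-23)/(-2142) = -2572/(-2792) + (9 - 23)/(-2142) = -2572*(-1/2792) - 14*(-1/2142) = 643/698 + 1/153 = 99077/106794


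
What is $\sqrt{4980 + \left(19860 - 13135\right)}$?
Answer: $\sqrt{11705} \approx 108.19$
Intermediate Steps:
$\sqrt{4980 + \left(19860 - 13135\right)} = \sqrt{4980 + 6725} = \sqrt{11705}$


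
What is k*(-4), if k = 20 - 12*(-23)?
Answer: -1184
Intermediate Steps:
k = 296 (k = 20 + 276 = 296)
k*(-4) = 296*(-4) = -1184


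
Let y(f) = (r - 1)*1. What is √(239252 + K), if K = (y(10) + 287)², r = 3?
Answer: √322773 ≈ 568.13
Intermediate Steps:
y(f) = 2 (y(f) = (3 - 1)*1 = 2*1 = 2)
K = 83521 (K = (2 + 287)² = 289² = 83521)
√(239252 + K) = √(239252 + 83521) = √322773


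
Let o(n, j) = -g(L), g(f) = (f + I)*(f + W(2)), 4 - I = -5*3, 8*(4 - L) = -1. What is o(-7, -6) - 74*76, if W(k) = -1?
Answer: -364561/64 ≈ -5696.3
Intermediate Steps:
L = 33/8 (L = 4 - ⅛*(-1) = 4 + ⅛ = 33/8 ≈ 4.1250)
I = 19 (I = 4 - (-5)*3 = 4 - 1*(-15) = 4 + 15 = 19)
g(f) = (-1 + f)*(19 + f) (g(f) = (f + 19)*(f - 1) = (19 + f)*(-1 + f) = (-1 + f)*(19 + f))
o(n, j) = -4625/64 (o(n, j) = -(-19 + (33/8)² + 18*(33/8)) = -(-19 + 1089/64 + 297/4) = -1*4625/64 = -4625/64)
o(-7, -6) - 74*76 = -4625/64 - 74*76 = -4625/64 - 5624 = -364561/64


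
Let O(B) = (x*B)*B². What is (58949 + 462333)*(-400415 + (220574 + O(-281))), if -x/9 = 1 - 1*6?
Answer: -520573935361452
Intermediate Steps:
x = 45 (x = -9*(1 - 1*6) = -9*(1 - 6) = -9*(-5) = 45)
O(B) = 45*B³ (O(B) = (45*B)*B² = 45*B³)
(58949 + 462333)*(-400415 + (220574 + O(-281))) = (58949 + 462333)*(-400415 + (220574 + 45*(-281)³)) = 521282*(-400415 + (220574 + 45*(-22188041))) = 521282*(-400415 + (220574 - 998461845)) = 521282*(-400415 - 998241271) = 521282*(-998641686) = -520573935361452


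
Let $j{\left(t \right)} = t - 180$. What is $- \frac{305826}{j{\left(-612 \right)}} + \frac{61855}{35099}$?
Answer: $\frac{1797195989}{4633068} \approx 387.91$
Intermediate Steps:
$j{\left(t \right)} = -180 + t$
$- \frac{305826}{j{\left(-612 \right)}} + \frac{61855}{35099} = - \frac{305826}{-180 - 612} + \frac{61855}{35099} = - \frac{305826}{-792} + 61855 \cdot \frac{1}{35099} = \left(-305826\right) \left(- \frac{1}{792}\right) + \frac{61855}{35099} = \frac{50971}{132} + \frac{61855}{35099} = \frac{1797195989}{4633068}$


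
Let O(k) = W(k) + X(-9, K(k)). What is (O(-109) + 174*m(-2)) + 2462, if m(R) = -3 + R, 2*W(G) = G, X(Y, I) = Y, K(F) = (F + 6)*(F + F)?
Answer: 3057/2 ≈ 1528.5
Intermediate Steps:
K(F) = 2*F*(6 + F) (K(F) = (6 + F)*(2*F) = 2*F*(6 + F))
W(G) = G/2
O(k) = -9 + k/2 (O(k) = k/2 - 9 = -9 + k/2)
(O(-109) + 174*m(-2)) + 2462 = ((-9 + (½)*(-109)) + 174*(-3 - 2)) + 2462 = ((-9 - 109/2) + 174*(-5)) + 2462 = (-127/2 - 870) + 2462 = -1867/2 + 2462 = 3057/2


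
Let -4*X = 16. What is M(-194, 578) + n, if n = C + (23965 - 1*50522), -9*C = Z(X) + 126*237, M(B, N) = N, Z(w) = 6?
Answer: -87893/3 ≈ -29298.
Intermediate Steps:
X = -4 (X = -¼*16 = -4)
C = -9956/3 (C = -(6 + 126*237)/9 = -(6 + 29862)/9 = -⅑*29868 = -9956/3 ≈ -3318.7)
n = -89627/3 (n = -9956/3 + (23965 - 1*50522) = -9956/3 + (23965 - 50522) = -9956/3 - 26557 = -89627/3 ≈ -29876.)
M(-194, 578) + n = 578 - 89627/3 = -87893/3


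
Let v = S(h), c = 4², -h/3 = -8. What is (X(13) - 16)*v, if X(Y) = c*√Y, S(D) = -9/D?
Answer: 6 - 6*√13 ≈ -15.633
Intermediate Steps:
h = 24 (h = -3*(-8) = 24)
c = 16
v = -3/8 (v = -9/24 = -9*1/24 = -3/8 ≈ -0.37500)
X(Y) = 16*√Y
(X(13) - 16)*v = (16*√13 - 16)*(-3/8) = (-16 + 16*√13)*(-3/8) = 6 - 6*√13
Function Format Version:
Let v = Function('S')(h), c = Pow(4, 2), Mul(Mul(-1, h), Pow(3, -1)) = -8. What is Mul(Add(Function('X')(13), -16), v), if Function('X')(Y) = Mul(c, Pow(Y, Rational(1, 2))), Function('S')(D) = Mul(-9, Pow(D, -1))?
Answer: Add(6, Mul(-6, Pow(13, Rational(1, 2)))) ≈ -15.633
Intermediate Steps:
h = 24 (h = Mul(-3, -8) = 24)
c = 16
v = Rational(-3, 8) (v = Mul(-9, Pow(24, -1)) = Mul(-9, Rational(1, 24)) = Rational(-3, 8) ≈ -0.37500)
Function('X')(Y) = Mul(16, Pow(Y, Rational(1, 2)))
Mul(Add(Function('X')(13), -16), v) = Mul(Add(Mul(16, Pow(13, Rational(1, 2))), -16), Rational(-3, 8)) = Mul(Add(-16, Mul(16, Pow(13, Rational(1, 2)))), Rational(-3, 8)) = Add(6, Mul(-6, Pow(13, Rational(1, 2))))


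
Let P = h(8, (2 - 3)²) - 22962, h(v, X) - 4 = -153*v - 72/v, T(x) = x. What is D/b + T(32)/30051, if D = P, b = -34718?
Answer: 728074717/1043310618 ≈ 0.69785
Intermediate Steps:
h(v, X) = 4 - 153*v - 72/v (h(v, X) = 4 + (-153*v - 72/v) = 4 - 153*v - 72/v)
P = -24191 (P = (4 - 153*8 - 72/8) - 22962 = (4 - 1224 - 72*⅛) - 22962 = (4 - 1224 - 9) - 22962 = -1229 - 22962 = -24191)
D = -24191
D/b + T(32)/30051 = -24191/(-34718) + 32/30051 = -24191*(-1/34718) + 32*(1/30051) = 24191/34718 + 32/30051 = 728074717/1043310618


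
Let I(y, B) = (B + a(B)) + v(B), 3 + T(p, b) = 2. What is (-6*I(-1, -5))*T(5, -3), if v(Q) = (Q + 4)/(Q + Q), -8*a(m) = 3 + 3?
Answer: -339/10 ≈ -33.900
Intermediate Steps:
a(m) = -¾ (a(m) = -(3 + 3)/8 = -⅛*6 = -¾)
T(p, b) = -1 (T(p, b) = -3 + 2 = -1)
v(Q) = (4 + Q)/(2*Q) (v(Q) = (4 + Q)/((2*Q)) = (4 + Q)*(1/(2*Q)) = (4 + Q)/(2*Q))
I(y, B) = -¾ + B + (4 + B)/(2*B) (I(y, B) = (B - ¾) + (4 + B)/(2*B) = (-¾ + B) + (4 + B)/(2*B) = -¾ + B + (4 + B)/(2*B))
(-6*I(-1, -5))*T(5, -3) = -6*(-¼ - 5 + 2/(-5))*(-1) = -6*(-¼ - 5 + 2*(-⅕))*(-1) = -6*(-¼ - 5 - ⅖)*(-1) = -6*(-113/20)*(-1) = (339/10)*(-1) = -339/10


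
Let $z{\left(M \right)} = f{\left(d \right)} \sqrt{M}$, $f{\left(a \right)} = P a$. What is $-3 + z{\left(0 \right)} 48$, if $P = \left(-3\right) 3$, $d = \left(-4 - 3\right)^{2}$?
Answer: $-3$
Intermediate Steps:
$d = 49$ ($d = \left(-7\right)^{2} = 49$)
$P = -9$
$f{\left(a \right)} = - 9 a$
$z{\left(M \right)} = - 441 \sqrt{M}$ ($z{\left(M \right)} = \left(-9\right) 49 \sqrt{M} = - 441 \sqrt{M}$)
$-3 + z{\left(0 \right)} 48 = -3 + - 441 \sqrt{0} \cdot 48 = -3 + \left(-441\right) 0 \cdot 48 = -3 + 0 \cdot 48 = -3 + 0 = -3$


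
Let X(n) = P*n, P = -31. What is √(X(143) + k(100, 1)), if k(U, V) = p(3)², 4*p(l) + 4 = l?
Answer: I*√70927/4 ≈ 66.58*I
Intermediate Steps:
p(l) = -1 + l/4
k(U, V) = 1/16 (k(U, V) = (-1 + (¼)*3)² = (-1 + ¾)² = (-¼)² = 1/16)
X(n) = -31*n
√(X(143) + k(100, 1)) = √(-31*143 + 1/16) = √(-4433 + 1/16) = √(-70927/16) = I*√70927/4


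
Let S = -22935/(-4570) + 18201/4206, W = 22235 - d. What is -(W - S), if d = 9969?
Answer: -3926504909/320357 ≈ -12257.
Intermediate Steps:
W = 12266 (W = 22235 - 1*9969 = 22235 - 9969 = 12266)
S = 2994053/320357 (S = -22935*(-1/4570) + 18201*(1/4206) = 4587/914 + 6067/1402 = 2994053/320357 ≈ 9.3460)
-(W - S) = -(12266 - 1*2994053/320357) = -(12266 - 2994053/320357) = -1*3926504909/320357 = -3926504909/320357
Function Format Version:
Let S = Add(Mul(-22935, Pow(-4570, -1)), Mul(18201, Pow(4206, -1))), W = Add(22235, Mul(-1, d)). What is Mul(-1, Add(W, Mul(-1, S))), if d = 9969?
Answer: Rational(-3926504909, 320357) ≈ -12257.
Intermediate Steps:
W = 12266 (W = Add(22235, Mul(-1, 9969)) = Add(22235, -9969) = 12266)
S = Rational(2994053, 320357) (S = Add(Mul(-22935, Rational(-1, 4570)), Mul(18201, Rational(1, 4206))) = Add(Rational(4587, 914), Rational(6067, 1402)) = Rational(2994053, 320357) ≈ 9.3460)
Mul(-1, Add(W, Mul(-1, S))) = Mul(-1, Add(12266, Mul(-1, Rational(2994053, 320357)))) = Mul(-1, Add(12266, Rational(-2994053, 320357))) = Mul(-1, Rational(3926504909, 320357)) = Rational(-3926504909, 320357)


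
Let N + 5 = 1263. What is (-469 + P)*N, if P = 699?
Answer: 289340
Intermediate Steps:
N = 1258 (N = -5 + 1263 = 1258)
(-469 + P)*N = (-469 + 699)*1258 = 230*1258 = 289340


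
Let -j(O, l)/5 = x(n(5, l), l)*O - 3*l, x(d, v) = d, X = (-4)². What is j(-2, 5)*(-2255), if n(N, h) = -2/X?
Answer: -665225/4 ≈ -1.6631e+5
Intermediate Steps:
X = 16
n(N, h) = -⅛ (n(N, h) = -2/16 = -2*1/16 = -⅛)
j(O, l) = 15*l + 5*O/8 (j(O, l) = -5*(-O/8 - 3*l) = -5*(-3*l - O/8) = 15*l + 5*O/8)
j(-2, 5)*(-2255) = (15*5 + (5/8)*(-2))*(-2255) = (75 - 5/4)*(-2255) = (295/4)*(-2255) = -665225/4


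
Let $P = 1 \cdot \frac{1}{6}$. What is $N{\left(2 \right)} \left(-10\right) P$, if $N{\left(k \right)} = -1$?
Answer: $\frac{5}{3} \approx 1.6667$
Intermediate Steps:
$P = \frac{1}{6}$ ($P = 1 \cdot \frac{1}{6} = \frac{1}{6} \approx 0.16667$)
$N{\left(2 \right)} \left(-10\right) P = \left(-1\right) \left(-10\right) \frac{1}{6} = 10 \cdot \frac{1}{6} = \frac{5}{3}$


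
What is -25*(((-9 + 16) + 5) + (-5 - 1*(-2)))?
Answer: -225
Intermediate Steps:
-25*(((-9 + 16) + 5) + (-5 - 1*(-2))) = -25*((7 + 5) + (-5 + 2)) = -25*(12 - 3) = -25*9 = -225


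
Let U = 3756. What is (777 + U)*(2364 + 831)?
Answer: 14482935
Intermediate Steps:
(777 + U)*(2364 + 831) = (777 + 3756)*(2364 + 831) = 4533*3195 = 14482935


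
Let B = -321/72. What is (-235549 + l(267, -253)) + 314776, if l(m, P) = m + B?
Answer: 1907749/24 ≈ 79490.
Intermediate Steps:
B = -107/24 (B = -321*1/72 = -107/24 ≈ -4.4583)
l(m, P) = -107/24 + m (l(m, P) = m - 107/24 = -107/24 + m)
(-235549 + l(267, -253)) + 314776 = (-235549 + (-107/24 + 267)) + 314776 = (-235549 + 6301/24) + 314776 = -5646875/24 + 314776 = 1907749/24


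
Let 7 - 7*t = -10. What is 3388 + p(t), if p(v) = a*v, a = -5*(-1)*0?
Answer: 3388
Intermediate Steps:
t = 17/7 (t = 1 - ⅐*(-10) = 1 + 10/7 = 17/7 ≈ 2.4286)
a = 0 (a = 5*0 = 0)
p(v) = 0 (p(v) = 0*v = 0)
3388 + p(t) = 3388 + 0 = 3388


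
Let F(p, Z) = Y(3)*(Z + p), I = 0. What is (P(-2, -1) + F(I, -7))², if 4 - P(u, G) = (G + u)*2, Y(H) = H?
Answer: 121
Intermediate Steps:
P(u, G) = 4 - 2*G - 2*u (P(u, G) = 4 - (G + u)*2 = 4 - (2*G + 2*u) = 4 + (-2*G - 2*u) = 4 - 2*G - 2*u)
F(p, Z) = 3*Z + 3*p (F(p, Z) = 3*(Z + p) = 3*Z + 3*p)
(P(-2, -1) + F(I, -7))² = ((4 - 2*(-1) - 2*(-2)) + (3*(-7) + 3*0))² = ((4 + 2 + 4) + (-21 + 0))² = (10 - 21)² = (-11)² = 121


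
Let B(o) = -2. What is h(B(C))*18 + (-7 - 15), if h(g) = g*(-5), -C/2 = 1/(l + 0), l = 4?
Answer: 158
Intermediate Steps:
C = -1/2 (C = -2/(4 + 0) = -2/4 = -2*1/4 = -1/2 ≈ -0.50000)
h(g) = -5*g
h(B(C))*18 + (-7 - 15) = -5*(-2)*18 + (-7 - 15) = 10*18 - 22 = 180 - 22 = 158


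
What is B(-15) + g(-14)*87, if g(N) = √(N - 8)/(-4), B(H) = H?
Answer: -15 - 87*I*√22/4 ≈ -15.0 - 102.02*I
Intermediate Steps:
g(N) = -√(-8 + N)/4 (g(N) = √(-8 + N)*(-¼) = -√(-8 + N)/4)
B(-15) + g(-14)*87 = -15 - √(-8 - 14)/4*87 = -15 - I*√22/4*87 = -15 - 87*I*√22/4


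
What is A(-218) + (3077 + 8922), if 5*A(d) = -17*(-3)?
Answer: 60046/5 ≈ 12009.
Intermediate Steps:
A(d) = 51/5 (A(d) = (-17*(-3))/5 = (1/5)*51 = 51/5)
A(-218) + (3077 + 8922) = 51/5 + (3077 + 8922) = 51/5 + 11999 = 60046/5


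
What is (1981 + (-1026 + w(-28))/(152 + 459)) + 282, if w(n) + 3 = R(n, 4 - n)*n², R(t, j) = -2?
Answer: 1380096/611 ≈ 2258.8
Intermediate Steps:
w(n) = -3 - 2*n²
(1981 + (-1026 + w(-28))/(152 + 459)) + 282 = (1981 + (-1026 + (-3 - 2*(-28)²))/(152 + 459)) + 282 = (1981 + (-1026 + (-3 - 2*784))/611) + 282 = (1981 + (-1026 + (-3 - 1568))*(1/611)) + 282 = (1981 + (-1026 - 1571)*(1/611)) + 282 = (1981 - 2597*1/611) + 282 = (1981 - 2597/611) + 282 = 1207794/611 + 282 = 1380096/611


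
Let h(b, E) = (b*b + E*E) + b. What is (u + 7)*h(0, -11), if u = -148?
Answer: -17061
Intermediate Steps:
h(b, E) = b + E**2 + b**2 (h(b, E) = (b**2 + E**2) + b = (E**2 + b**2) + b = b + E**2 + b**2)
(u + 7)*h(0, -11) = (-148 + 7)*(0 + (-11)**2 + 0**2) = -141*(0 + 121 + 0) = -141*121 = -17061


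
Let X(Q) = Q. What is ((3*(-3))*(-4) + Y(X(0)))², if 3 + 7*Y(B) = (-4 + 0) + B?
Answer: 1225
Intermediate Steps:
Y(B) = -1 + B/7 (Y(B) = -3/7 + ((-4 + 0) + B)/7 = -3/7 + (-4 + B)/7 = -3/7 + (-4/7 + B/7) = -1 + B/7)
((3*(-3))*(-4) + Y(X(0)))² = ((3*(-3))*(-4) + (-1 + (⅐)*0))² = (-9*(-4) + (-1 + 0))² = (36 - 1)² = 35² = 1225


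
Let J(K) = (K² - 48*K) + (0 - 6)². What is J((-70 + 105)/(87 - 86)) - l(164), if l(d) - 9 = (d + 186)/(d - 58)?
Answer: -22859/53 ≈ -431.30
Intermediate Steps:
l(d) = 9 + (186 + d)/(-58 + d) (l(d) = 9 + (d + 186)/(d - 58) = 9 + (186 + d)/(-58 + d))
J(K) = 36 + K² - 48*K (J(K) = (K² - 48*K) + (-6)² = (K² - 48*K) + 36 = 36 + K² - 48*K)
J((-70 + 105)/(87 - 86)) - l(164) = (36 + ((-70 + 105)/(87 - 86))² - 48*(-70 + 105)/(87 - 86)) - 2*(-168 + 5*164)/(-58 + 164) = (36 + (35/1)² - 1680/1) - 2*(-168 + 820)/106 = (36 + (35*1)² - 1680) - 2*652/106 = (36 + 35² - 48*35) - 1*652/53 = (36 + 1225 - 1680) - 652/53 = -419 - 652/53 = -22859/53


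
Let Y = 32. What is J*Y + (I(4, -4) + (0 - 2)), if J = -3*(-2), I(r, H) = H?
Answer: 186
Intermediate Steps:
J = 6
J*Y + (I(4, -4) + (0 - 2)) = 6*32 + (-4 + (0 - 2)) = 192 + (-4 - 2) = 192 - 6 = 186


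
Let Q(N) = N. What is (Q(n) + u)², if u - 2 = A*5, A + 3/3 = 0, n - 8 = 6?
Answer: 121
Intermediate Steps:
n = 14 (n = 8 + 6 = 14)
A = -1 (A = -1 + 0 = -1)
u = -3 (u = 2 - 1*5 = 2 - 5 = -3)
(Q(n) + u)² = (14 - 3)² = 11² = 121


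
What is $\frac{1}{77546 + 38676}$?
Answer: $\frac{1}{116222} \approx 8.6042 \cdot 10^{-6}$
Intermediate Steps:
$\frac{1}{77546 + 38676} = \frac{1}{116222}$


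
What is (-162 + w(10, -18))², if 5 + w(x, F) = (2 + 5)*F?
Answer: 85849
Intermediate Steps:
w(x, F) = -5 + 7*F (w(x, F) = -5 + (2 + 5)*F = -5 + 7*F)
(-162 + w(10, -18))² = (-162 + (-5 + 7*(-18)))² = (-162 + (-5 - 126))² = (-162 - 131)² = (-293)² = 85849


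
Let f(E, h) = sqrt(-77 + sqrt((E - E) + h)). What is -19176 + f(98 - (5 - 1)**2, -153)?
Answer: -19176 + sqrt(-77 + 3*I*sqrt(17)) ≈ -19175.0 + 8.803*I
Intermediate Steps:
f(E, h) = sqrt(-77 + sqrt(h)) (f(E, h) = sqrt(-77 + sqrt(0 + h)) = sqrt(-77 + sqrt(h)))
-19176 + f(98 - (5 - 1)**2, -153) = -19176 + sqrt(-77 + sqrt(-153)) = -19176 + sqrt(-77 + 3*I*sqrt(17))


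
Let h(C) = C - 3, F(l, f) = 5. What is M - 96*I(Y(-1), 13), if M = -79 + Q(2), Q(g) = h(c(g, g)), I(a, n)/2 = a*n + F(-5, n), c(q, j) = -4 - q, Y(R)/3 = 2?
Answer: -16024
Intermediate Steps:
Y(R) = 6 (Y(R) = 3*2 = 6)
h(C) = -3 + C
I(a, n) = 10 + 2*a*n (I(a, n) = 2*(a*n + 5) = 2*(5 + a*n) = 10 + 2*a*n)
Q(g) = -7 - g (Q(g) = -3 + (-4 - g) = -7 - g)
M = -88 (M = -79 + (-7 - 1*2) = -79 + (-7 - 2) = -79 - 9 = -88)
M - 96*I(Y(-1), 13) = -88 - 96*(10 + 2*6*13) = -88 - 96*(10 + 156) = -88 - 96*166 = -88 - 15936 = -16024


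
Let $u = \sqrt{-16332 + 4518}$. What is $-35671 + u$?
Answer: $-35671 + i \sqrt{11814} \approx -35671.0 + 108.69 i$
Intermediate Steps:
$u = i \sqrt{11814}$ ($u = \sqrt{-11814} = i \sqrt{11814} \approx 108.69 i$)
$-35671 + u = -35671 + i \sqrt{11814}$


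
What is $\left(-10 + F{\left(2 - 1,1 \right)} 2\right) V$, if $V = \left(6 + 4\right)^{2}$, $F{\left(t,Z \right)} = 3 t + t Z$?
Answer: $-200$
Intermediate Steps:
$F{\left(t,Z \right)} = 3 t + Z t$
$V = 100$ ($V = 10^{2} = 100$)
$\left(-10 + F{\left(2 - 1,1 \right)} 2\right) V = \left(-10 + \left(2 - 1\right) \left(3 + 1\right) 2\right) 100 = \left(-10 + 1 \cdot 4 \cdot 2\right) 100 = \left(-10 + 4 \cdot 2\right) 100 = \left(-10 + 8\right) 100 = \left(-2\right) 100 = -200$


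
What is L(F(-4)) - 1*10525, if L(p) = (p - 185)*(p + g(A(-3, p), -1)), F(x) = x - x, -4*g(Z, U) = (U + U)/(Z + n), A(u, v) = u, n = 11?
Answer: -168585/16 ≈ -10537.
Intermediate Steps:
g(Z, U) = -U/(2*(11 + Z)) (g(Z, U) = -(U + U)/(4*(Z + 11)) = -2*U/(4*(11 + Z)) = -U/(2*(11 + Z)))
F(x) = 0
L(p) = (-185 + p)*(1/16 + p) (L(p) = (p - 185)*(p - 1*(-1)/(22 + 2*(-3))) = (-185 + p)*(p - 1*(-1)/(22 - 6)) = (-185 + p)*(p - 1*(-1)/16) = (-185 + p)*(p - 1*(-1)*1/16) = (-185 + p)*(p + 1/16) = (-185 + p)*(1/16 + p))
L(F(-4)) - 1*10525 = (-185/16 + 0² - 2959/16*0) - 1*10525 = (-185/16 + 0 + 0) - 10525 = -185/16 - 10525 = -168585/16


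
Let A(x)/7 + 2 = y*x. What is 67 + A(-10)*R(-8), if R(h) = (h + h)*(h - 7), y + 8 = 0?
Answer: 131107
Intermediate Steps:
y = -8 (y = -8 + 0 = -8)
R(h) = 2*h*(-7 + h) (R(h) = (2*h)*(-7 + h) = 2*h*(-7 + h))
A(x) = -14 - 56*x (A(x) = -14 + 7*(-8*x) = -14 - 56*x)
67 + A(-10)*R(-8) = 67 + (-14 - 56*(-10))*(2*(-8)*(-7 - 8)) = 67 + (-14 + 560)*(2*(-8)*(-15)) = 67 + 546*240 = 67 + 131040 = 131107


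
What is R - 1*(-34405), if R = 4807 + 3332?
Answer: 42544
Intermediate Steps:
R = 8139
R - 1*(-34405) = 8139 - 1*(-34405) = 8139 + 34405 = 42544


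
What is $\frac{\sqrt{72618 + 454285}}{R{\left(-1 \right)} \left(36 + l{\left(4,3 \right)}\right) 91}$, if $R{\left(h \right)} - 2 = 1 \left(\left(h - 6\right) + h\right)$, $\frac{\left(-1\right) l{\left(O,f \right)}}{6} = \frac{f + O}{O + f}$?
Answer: $- \frac{\sqrt{526903}}{16380} \approx -0.044315$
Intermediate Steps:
$l{\left(O,f \right)} = -6$ ($l{\left(O,f \right)} = - 6 \frac{f + O}{O + f} = - 6 \frac{O + f}{O + f} = \left(-6\right) 1 = -6$)
$R{\left(h \right)} = -4 + 2 h$ ($R{\left(h \right)} = 2 + 1 \left(\left(h - 6\right) + h\right) = 2 + 1 \left(\left(-6 + h\right) + h\right) = 2 + 1 \left(-6 + 2 h\right) = 2 + \left(-6 + 2 h\right) = -4 + 2 h$)
$\frac{\sqrt{72618 + 454285}}{R{\left(-1 \right)} \left(36 + l{\left(4,3 \right)}\right) 91} = \frac{\sqrt{72618 + 454285}}{\left(-4 + 2 \left(-1\right)\right) \left(36 - 6\right) 91} = \frac{\sqrt{526903}}{\left(-4 - 2\right) 30 \cdot 91} = \frac{\sqrt{526903}}{\left(-6\right) 30 \cdot 91} = \frac{\sqrt{526903}}{\left(-180\right) 91} = \frac{\sqrt{526903}}{-16380} = \sqrt{526903} \left(- \frac{1}{16380}\right) = - \frac{\sqrt{526903}}{16380}$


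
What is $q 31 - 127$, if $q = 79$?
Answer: $2322$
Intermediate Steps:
$q 31 - 127 = 79 \cdot 31 - 127 = 2449 - 127 = 2322$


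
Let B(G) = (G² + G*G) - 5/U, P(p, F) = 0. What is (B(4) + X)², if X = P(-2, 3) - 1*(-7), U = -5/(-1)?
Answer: 1444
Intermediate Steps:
U = 5 (U = -5*(-1) = 5)
B(G) = -1 + 2*G² (B(G) = (G² + G*G) - 5/5 = (G² + G²) - 5*⅕ = 2*G² - 1 = -1 + 2*G²)
X = 7 (X = 0 - 1*(-7) = 0 + 7 = 7)
(B(4) + X)² = ((-1 + 2*4²) + 7)² = ((-1 + 2*16) + 7)² = ((-1 + 32) + 7)² = (31 + 7)² = 38² = 1444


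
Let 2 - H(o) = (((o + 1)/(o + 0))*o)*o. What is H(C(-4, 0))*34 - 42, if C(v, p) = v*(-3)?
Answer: -5278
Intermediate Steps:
C(v, p) = -3*v
H(o) = 2 - o*(1 + o) (H(o) = 2 - ((o + 1)/(o + 0))*o*o = 2 - ((1 + o)/o)*o*o = 2 - (1 + o)*o = 2 - o*(1 + o))
H(C(-4, 0))*34 - 42 = (2 - (-3)*(-4) - (-3*(-4))²)*34 - 42 = (2 - 1*12 - 1*12²)*34 - 42 = (2 - 12 - 1*144)*34 - 42 = (2 - 12 - 144)*34 - 42 = -154*34 - 42 = -5236 - 42 = -5278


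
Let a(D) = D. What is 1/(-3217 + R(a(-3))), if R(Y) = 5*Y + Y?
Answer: -1/3235 ≈ -0.00030912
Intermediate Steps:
R(Y) = 6*Y
1/(-3217 + R(a(-3))) = 1/(-3217 + 6*(-3)) = 1/(-3217 - 18) = 1/(-3235) = -1/3235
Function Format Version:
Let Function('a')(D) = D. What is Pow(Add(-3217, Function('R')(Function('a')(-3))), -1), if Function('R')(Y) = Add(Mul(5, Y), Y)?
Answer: Rational(-1, 3235) ≈ -0.00030912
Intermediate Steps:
Function('R')(Y) = Mul(6, Y)
Pow(Add(-3217, Function('R')(Function('a')(-3))), -1) = Pow(Add(-3217, Mul(6, -3)), -1) = Pow(Add(-3217, -18), -1) = Pow(-3235, -1) = Rational(-1, 3235)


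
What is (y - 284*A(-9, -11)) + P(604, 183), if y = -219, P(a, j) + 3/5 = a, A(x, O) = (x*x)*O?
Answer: 1267142/5 ≈ 2.5343e+5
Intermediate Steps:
A(x, O) = O*x² (A(x, O) = x²*O = O*x²)
P(a, j) = -⅗ + a
(y - 284*A(-9, -11)) + P(604, 183) = (-219 - (-3124)*(-9)²) + (-⅗ + 604) = (-219 - (-3124)*81) + 3017/5 = (-219 - 284*(-891)) + 3017/5 = (-219 + 253044) + 3017/5 = 252825 + 3017/5 = 1267142/5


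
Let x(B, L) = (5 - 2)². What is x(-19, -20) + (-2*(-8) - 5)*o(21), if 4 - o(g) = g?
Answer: -178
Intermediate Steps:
o(g) = 4 - g
x(B, L) = 9 (x(B, L) = 3² = 9)
x(-19, -20) + (-2*(-8) - 5)*o(21) = 9 + (-2*(-8) - 5)*(4 - 1*21) = 9 + (16 - 5)*(4 - 21) = 9 + 11*(-17) = 9 - 187 = -178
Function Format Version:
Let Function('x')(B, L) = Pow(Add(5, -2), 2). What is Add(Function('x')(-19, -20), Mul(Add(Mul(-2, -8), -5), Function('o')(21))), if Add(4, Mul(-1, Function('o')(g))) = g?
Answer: -178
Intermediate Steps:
Function('o')(g) = Add(4, Mul(-1, g))
Function('x')(B, L) = 9 (Function('x')(B, L) = Pow(3, 2) = 9)
Add(Function('x')(-19, -20), Mul(Add(Mul(-2, -8), -5), Function('o')(21))) = Add(9, Mul(Add(Mul(-2, -8), -5), Add(4, Mul(-1, 21)))) = Add(9, Mul(Add(16, -5), Add(4, -21))) = Add(9, Mul(11, -17)) = Add(9, -187) = -178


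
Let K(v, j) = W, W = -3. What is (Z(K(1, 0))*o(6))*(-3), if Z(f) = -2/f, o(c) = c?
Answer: -12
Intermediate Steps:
K(v, j) = -3
(Z(K(1, 0))*o(6))*(-3) = (-2/(-3)*6)*(-3) = (-2*(-1/3)*6)*(-3) = ((2/3)*6)*(-3) = 4*(-3) = -12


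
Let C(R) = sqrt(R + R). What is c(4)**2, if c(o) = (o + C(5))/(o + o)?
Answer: (4 + sqrt(10))**2/64 ≈ 0.80153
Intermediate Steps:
C(R) = sqrt(2)*sqrt(R) (C(R) = sqrt(2*R) = sqrt(2)*sqrt(R))
c(o) = (o + sqrt(10))/(2*o) (c(o) = (o + sqrt(2)*sqrt(5))/(o + o) = (o + sqrt(10))/((2*o)) = (o + sqrt(10))*(1/(2*o)) = (o + sqrt(10))/(2*o))
c(4)**2 = ((1/2)*(4 + sqrt(10))/4)**2 = ((1/2)*(1/4)*(4 + sqrt(10)))**2 = (1/2 + sqrt(10)/8)**2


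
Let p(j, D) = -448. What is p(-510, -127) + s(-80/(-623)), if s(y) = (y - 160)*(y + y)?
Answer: -189817792/388129 ≈ -489.06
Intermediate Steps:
s(y) = 2*y*(-160 + y) (s(y) = (-160 + y)*(2*y) = 2*y*(-160 + y))
p(-510, -127) + s(-80/(-623)) = -448 + 2*(-80/(-623))*(-160 - 80/(-623)) = -448 + 2*(-80*(-1/623))*(-160 - 80*(-1/623)) = -448 + 2*(80/623)*(-160 + 80/623) = -448 + 2*(80/623)*(-99600/623) = -448 - 15936000/388129 = -189817792/388129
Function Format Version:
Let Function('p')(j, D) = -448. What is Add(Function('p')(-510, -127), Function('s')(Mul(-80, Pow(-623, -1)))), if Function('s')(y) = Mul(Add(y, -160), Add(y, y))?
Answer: Rational(-189817792, 388129) ≈ -489.06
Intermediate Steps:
Function('s')(y) = Mul(2, y, Add(-160, y)) (Function('s')(y) = Mul(Add(-160, y), Mul(2, y)) = Mul(2, y, Add(-160, y)))
Add(Function('p')(-510, -127), Function('s')(Mul(-80, Pow(-623, -1)))) = Add(-448, Mul(2, Mul(-80, Pow(-623, -1)), Add(-160, Mul(-80, Pow(-623, -1))))) = Add(-448, Mul(2, Mul(-80, Rational(-1, 623)), Add(-160, Mul(-80, Rational(-1, 623))))) = Add(-448, Mul(2, Rational(80, 623), Add(-160, Rational(80, 623)))) = Add(-448, Mul(2, Rational(80, 623), Rational(-99600, 623))) = Add(-448, Rational(-15936000, 388129)) = Rational(-189817792, 388129)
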